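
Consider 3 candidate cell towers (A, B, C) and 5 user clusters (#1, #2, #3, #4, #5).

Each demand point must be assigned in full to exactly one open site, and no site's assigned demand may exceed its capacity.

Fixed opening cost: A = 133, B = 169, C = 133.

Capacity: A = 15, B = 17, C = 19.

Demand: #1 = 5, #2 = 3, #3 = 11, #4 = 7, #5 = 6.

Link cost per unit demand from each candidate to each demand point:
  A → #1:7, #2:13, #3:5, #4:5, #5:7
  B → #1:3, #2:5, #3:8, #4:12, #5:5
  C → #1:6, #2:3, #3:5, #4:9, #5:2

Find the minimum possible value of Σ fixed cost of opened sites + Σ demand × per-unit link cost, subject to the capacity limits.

Open {A, C}; cheapest assignment that respects the capacities:
  A (cap 15, load 13): #4, #5 — cost 7×5 + 6×7 = 77
  C (cap 19, load 19): #1, #2, #3 — cost 5×6 + 3×3 + 11×5 = 94
  Shipping 171, fixed 266 → total 437.
  Any other capacity-feasible assignment to {A, C} ships for at least 171.
Compare {B, C}: its best feasible assignment gives total 480.
Compare {A, B}: its best feasible assignment gives total 529.
Every other set of open sites that can feasibly serve all demand totals ≥ 480 even under its best assignment. Minimum: 437.

437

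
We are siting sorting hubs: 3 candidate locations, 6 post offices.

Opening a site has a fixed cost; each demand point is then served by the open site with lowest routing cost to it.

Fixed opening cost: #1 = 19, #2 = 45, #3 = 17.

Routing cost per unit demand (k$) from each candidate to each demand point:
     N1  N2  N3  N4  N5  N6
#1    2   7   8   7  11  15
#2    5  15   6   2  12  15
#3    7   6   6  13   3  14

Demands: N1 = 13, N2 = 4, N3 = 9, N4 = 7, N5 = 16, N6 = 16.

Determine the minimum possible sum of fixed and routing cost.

461

Open {#1, #3}: assign each demand point to its cheapest open site.
  N1→#1 13×2=26, N2→#3 4×6=24, N3→#3 9×6=54, N4→#1 7×7=49, N5→#3 16×3=48, N6→#3 16×14=224
  routing cost 425, fixed 36 → total 461.
Compare {#1, #2, #3}: routing cost 390 + fixed 81 = 471.
Compare {#2, #3}: routing cost 429 + fixed 62 = 491.
Compare {#3}: routing cost 532 + fixed 17 = 549.
All other subsets cost ≥ 471. Minimum total cost: 461.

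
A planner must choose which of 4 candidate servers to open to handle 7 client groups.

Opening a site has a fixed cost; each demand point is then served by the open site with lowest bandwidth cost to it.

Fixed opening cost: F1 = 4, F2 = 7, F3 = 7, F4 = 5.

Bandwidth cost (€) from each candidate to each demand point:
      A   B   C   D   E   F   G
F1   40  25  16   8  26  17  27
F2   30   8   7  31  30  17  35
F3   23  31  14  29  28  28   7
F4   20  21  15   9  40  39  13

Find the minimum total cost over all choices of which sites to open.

114

Open {F1, F2, F3}: assign each demand point to its cheapest open site.
  A→F3 23, B→F2 8, C→F2 7, D→F1 8, E→F1 26, F→F1 17, G→F3 7
  bandwidth cost 96, fixed 18 → total 114.
Compare {F1, F2, F4}: bandwidth cost 99 + fixed 16 = 115.
Compare {F2, F3, F4}: bandwidth cost 96 + fixed 19 = 115.
Compare {F2, F4}: bandwidth cost 104 + fixed 12 = 116.
All other subsets cost ≥ 115. Minimum total cost: 114.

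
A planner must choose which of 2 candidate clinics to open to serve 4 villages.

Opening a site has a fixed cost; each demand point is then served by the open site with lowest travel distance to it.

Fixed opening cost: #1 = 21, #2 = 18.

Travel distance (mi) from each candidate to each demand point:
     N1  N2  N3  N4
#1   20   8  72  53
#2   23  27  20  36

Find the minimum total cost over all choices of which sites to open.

123

Open {#1, #2}: assign each demand point to its cheapest open site.
  N1→#1 20, N2→#1 8, N3→#2 20, N4→#2 36
  travel distance 84, fixed 39 → total 123.
Compare {#2}: travel distance 106 + fixed 18 = 124.
Compare {#1}: travel distance 153 + fixed 21 = 174.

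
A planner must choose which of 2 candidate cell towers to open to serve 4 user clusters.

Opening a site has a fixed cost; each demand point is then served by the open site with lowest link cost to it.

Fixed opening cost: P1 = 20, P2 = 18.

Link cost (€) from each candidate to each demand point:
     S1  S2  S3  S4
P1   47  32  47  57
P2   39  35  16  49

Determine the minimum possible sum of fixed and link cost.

157

Open {P2}: assign each demand point to its cheapest open site.
  S1→P2 39, S2→P2 35, S3→P2 16, S4→P2 49
  link cost 139, fixed 18 → total 157.
Compare {P1, P2}: link cost 136 + fixed 38 = 174.
Compare {P1}: link cost 183 + fixed 20 = 203.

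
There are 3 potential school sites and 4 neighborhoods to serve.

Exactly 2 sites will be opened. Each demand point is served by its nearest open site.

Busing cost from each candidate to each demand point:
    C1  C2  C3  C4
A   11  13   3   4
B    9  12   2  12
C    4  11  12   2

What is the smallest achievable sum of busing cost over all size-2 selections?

Open {B, C}.
  C1→C 4, C2→C 11, C3→B 2, C4→C 2  ⇒ total 19.
Compare {A, C}: total 20.
Compare {A, B}: total 27.

19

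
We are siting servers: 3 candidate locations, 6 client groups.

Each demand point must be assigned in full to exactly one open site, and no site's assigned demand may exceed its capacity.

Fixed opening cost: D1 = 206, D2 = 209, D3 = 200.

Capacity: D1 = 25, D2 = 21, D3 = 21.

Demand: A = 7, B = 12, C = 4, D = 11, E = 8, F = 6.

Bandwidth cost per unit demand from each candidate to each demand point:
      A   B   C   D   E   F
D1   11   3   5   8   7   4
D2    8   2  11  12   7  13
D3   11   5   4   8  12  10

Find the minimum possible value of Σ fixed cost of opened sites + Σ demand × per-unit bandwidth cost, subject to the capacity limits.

Open {D1, D2, D3}; cheapest assignment that respects the capacities:
  D1 (cap 25, load 25): D, E, F — cost 11×8 + 8×7 + 6×4 = 168
  D2 (cap 21, load 19): A, B — cost 7×8 + 12×2 = 80
  D3 (cap 21, load 4): C — cost 4×4 = 16
  Shipping 264, fixed 615 → total 879.
  Any other capacity-feasible assignment to {D1, D2, D3} ships for at least 264.
Total demand is 48 and no other set of sites has combined capacity ≥ 48, so {D1, D2, D3} is the only feasible choice of open sites. Minimum: 879.

879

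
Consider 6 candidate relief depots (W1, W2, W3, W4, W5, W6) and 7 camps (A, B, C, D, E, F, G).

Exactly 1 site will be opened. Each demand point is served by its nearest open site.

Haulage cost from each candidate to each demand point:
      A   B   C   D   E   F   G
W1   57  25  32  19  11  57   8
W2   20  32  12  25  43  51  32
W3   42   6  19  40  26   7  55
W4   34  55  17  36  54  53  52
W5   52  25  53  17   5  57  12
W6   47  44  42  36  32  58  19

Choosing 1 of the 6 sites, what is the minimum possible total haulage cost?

Open {W3}.
  A→W3 42, B→W3 6, C→W3 19, D→W3 40, E→W3 26, F→W3 7, G→W3 55  ⇒ total 195.
Compare {W1}: total 209.
Compare {W2}: total 215.
No size-1 selection does better; minimum is 195.

195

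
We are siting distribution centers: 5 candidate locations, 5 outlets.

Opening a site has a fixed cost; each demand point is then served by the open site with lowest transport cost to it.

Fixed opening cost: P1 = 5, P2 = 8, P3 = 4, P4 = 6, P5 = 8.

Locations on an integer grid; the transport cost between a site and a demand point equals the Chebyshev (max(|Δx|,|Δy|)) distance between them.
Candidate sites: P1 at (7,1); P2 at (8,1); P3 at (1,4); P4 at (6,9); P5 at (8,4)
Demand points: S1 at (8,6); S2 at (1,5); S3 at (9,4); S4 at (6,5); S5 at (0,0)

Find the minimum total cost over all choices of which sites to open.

22

Open {P3, P5}: assign each demand point to its cheapest open site.
  S1→P5 2, S2→P3 1, S3→P5 1, S4→P5 2, S5→P3 4
  transport cost 10, fixed 12 → total 22.
Compare {P1, P3}: transport cost 17 + fixed 9 = 26.
Compare {P3, P4}: transport cost 17 + fixed 10 = 27.
Compare {P1, P3, P5}: transport cost 10 + fixed 17 = 27.
All other subsets cost ≥ 26. Minimum total cost: 22.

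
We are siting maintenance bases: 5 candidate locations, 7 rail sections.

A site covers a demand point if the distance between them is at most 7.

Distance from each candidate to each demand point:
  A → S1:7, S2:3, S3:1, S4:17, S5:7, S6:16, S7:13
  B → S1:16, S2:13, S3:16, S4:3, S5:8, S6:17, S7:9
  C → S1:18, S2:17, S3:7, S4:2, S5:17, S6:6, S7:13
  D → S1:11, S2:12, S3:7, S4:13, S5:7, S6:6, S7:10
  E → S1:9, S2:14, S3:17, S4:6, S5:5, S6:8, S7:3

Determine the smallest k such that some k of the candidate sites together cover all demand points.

3

Coverage sets (demand points within 7 of each site):
  A: {S1, S2, S3, S5}
  B: {S4}
  C: {S3, S4, S6}
  D: {S3, S5, S6}
  E: {S4, S5, S7}
No 2 sites suffice: every size-2 union leaves at least one demand point uncovered.
But {A, C, E} covers everything, so the minimum is 3.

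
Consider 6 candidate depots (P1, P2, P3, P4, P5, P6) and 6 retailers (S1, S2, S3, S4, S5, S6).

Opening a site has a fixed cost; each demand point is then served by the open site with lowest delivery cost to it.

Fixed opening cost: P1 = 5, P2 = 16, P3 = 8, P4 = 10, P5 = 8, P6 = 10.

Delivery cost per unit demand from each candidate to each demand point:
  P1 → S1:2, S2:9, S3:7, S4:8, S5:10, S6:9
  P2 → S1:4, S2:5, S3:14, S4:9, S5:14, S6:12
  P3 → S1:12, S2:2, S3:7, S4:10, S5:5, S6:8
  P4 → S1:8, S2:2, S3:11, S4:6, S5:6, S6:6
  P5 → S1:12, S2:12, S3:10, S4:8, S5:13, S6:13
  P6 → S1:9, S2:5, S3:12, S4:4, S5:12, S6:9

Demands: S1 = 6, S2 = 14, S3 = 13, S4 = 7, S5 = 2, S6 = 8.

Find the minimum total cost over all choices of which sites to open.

Open {P1, P4, P6}: assign each demand point to its cheapest open site.
  S1→P1 6×2=12, S2→P4 14×2=28, S3→P1 13×7=91, S4→P6 7×4=28, S5→P4 2×6=12, S6→P4 8×6=48
  delivery cost 219, fixed 25 → total 244.
Compare {P1, P4}: delivery cost 233 + fixed 15 = 248.
Compare {P1, P3, P4, P6}: delivery cost 217 + fixed 33 = 250.
Compare {P1, P4, P5, P6}: delivery cost 219 + fixed 33 = 252.
All other subsets cost ≥ 248. Minimum total cost: 244.

244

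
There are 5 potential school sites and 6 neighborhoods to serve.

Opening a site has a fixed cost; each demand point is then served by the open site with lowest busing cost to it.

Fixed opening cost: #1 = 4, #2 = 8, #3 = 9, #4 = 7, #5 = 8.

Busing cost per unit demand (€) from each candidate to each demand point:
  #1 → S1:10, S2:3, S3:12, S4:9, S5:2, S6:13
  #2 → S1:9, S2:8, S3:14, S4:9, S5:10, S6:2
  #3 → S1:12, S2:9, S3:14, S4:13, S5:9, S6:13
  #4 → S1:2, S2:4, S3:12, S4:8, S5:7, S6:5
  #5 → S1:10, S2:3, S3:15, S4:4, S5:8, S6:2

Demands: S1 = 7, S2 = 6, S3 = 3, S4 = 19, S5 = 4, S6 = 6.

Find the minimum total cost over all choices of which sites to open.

183

Open {#1, #4, #5}: assign each demand point to its cheapest open site.
  S1→#4 7×2=14, S2→#1 6×3=18, S3→#1 3×12=36, S4→#5 19×4=76, S5→#1 4×2=8, S6→#5 6×2=12
  busing cost 164, fixed 19 → total 183.
Compare {#1, #2, #4, #5}: busing cost 164 + fixed 27 = 191.
Compare {#1, #3, #4, #5}: busing cost 164 + fixed 28 = 192.
Compare {#4, #5}: busing cost 184 + fixed 15 = 199.
All other subsets cost ≥ 191. Minimum total cost: 183.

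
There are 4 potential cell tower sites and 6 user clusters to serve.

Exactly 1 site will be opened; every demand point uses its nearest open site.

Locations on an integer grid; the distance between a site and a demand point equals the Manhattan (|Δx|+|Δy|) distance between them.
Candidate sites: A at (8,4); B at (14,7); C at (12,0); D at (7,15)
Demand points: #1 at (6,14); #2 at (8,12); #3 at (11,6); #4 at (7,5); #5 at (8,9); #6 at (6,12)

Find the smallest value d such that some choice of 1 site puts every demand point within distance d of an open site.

12

Open {A}.
  Farthest demand point is #1 at distance 12 (to A); all others are ≤ 12.
With {D} the worst case is 13.
With {B} the worst case is 15.
No size-1 selection achieves below 12.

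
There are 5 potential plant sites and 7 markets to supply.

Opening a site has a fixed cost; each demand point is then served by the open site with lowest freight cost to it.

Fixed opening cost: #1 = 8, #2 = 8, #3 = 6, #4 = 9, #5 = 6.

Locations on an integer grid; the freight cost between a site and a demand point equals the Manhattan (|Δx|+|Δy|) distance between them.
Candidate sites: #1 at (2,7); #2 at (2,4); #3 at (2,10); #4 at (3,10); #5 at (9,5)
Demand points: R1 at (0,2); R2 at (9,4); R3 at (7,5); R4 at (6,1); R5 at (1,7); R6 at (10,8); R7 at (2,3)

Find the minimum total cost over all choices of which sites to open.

Open {#2, #5}: assign each demand point to its cheapest open site.
  R1→#2 4, R2→#5 1, R3→#5 2, R4→#2 7, R5→#2 4, R6→#5 4, R7→#2 1
  freight cost 23, fixed 14 → total 37.
Compare {#1, #5}: freight cost 26 + fixed 14 = 40.
Compare {#1, #2, #5}: freight cost 20 + fixed 22 = 42.
Compare {#2, #3, #5}: freight cost 23 + fixed 20 = 43.
All other subsets cost ≥ 40. Minimum total cost: 37.

37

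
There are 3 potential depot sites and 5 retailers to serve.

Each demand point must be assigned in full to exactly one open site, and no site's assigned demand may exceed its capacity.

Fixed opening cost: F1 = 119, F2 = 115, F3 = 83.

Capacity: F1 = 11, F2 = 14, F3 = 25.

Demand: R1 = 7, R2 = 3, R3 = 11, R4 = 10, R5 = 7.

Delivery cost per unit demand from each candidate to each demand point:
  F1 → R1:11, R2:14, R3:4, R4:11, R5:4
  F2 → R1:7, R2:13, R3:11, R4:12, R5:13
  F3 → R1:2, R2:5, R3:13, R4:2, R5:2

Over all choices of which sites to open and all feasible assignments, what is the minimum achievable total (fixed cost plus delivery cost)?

Open {F2, F3}; cheapest assignment that respects the capacities:
  F2 (cap 14, load 14): R2, R3 — cost 3×13 + 11×11 = 160
  F3 (cap 25, load 24): R1, R4, R5 — cost 7×2 + 10×2 + 7×2 = 48
  Shipping 208, fixed 198 → total 406.
  Any other capacity-feasible assignment to {F2, F3} ships for at least 208.
Compare {F1, F2, F3}: its best feasible assignment gives total 448.
Every other set of open sites that can feasibly serve all demand totals ≥ 448 even under its best assignment. Minimum: 406.

406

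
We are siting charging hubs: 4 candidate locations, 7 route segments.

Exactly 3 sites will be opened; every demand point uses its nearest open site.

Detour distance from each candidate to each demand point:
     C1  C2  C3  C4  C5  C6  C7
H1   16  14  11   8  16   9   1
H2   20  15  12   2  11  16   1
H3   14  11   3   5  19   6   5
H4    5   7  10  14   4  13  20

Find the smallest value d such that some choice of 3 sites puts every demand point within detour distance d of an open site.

Open {H1, H3, H4}.
  Farthest demand point is C2 at detour distance 7 (to H4); all others are ≤ 7.
With {H2, H3, H4} the worst case is 7.
With {H1, H2, H4} the worst case is 10.
No size-3 selection achieves below 7.

7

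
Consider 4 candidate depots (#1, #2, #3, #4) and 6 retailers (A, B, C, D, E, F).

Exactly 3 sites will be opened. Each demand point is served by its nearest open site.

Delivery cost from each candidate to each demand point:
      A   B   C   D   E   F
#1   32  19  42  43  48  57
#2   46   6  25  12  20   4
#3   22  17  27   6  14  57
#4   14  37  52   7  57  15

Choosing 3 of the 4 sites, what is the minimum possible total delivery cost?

Open {#2, #3, #4}.
  A→#4 14, B→#2 6, C→#2 25, D→#3 6, E→#3 14, F→#2 4  ⇒ total 69.
Compare {#1, #2, #4}: total 76.
Compare {#1, #2, #3}: total 77.
No size-3 selection does better; minimum is 69.

69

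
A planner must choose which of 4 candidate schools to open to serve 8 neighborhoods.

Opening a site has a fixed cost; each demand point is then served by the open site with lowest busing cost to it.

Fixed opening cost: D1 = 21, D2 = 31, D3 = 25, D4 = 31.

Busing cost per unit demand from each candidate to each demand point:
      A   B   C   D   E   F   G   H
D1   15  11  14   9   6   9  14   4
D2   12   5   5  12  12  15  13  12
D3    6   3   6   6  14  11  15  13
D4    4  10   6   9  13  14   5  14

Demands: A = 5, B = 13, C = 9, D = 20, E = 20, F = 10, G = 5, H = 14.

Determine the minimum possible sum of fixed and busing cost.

Open {D1, D3, D4}: assign each demand point to its cheapest open site.
  A→D4 5×4=20, B→D3 13×3=39, C→D3 9×6=54, D→D3 20×6=120, E→D1 20×6=120, F→D1 10×9=90, G→D4 5×5=25, H→D1 14×4=56
  busing cost 524, fixed 77 → total 601.
Compare {D1, D2, D3, D4}: busing cost 515 + fixed 108 = 623.
Compare {D1, D3}: busing cost 579 + fixed 46 = 625.
Compare {D1, D2, D3}: busing cost 565 + fixed 77 = 642.
All other subsets cost ≥ 623. Minimum total cost: 601.

601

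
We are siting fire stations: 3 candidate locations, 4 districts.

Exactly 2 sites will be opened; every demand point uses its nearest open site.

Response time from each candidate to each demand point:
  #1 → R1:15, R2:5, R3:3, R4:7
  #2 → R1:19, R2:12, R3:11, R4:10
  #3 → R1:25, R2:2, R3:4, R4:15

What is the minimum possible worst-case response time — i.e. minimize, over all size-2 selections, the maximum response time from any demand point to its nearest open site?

15

Open {#1, #2}.
  Farthest demand point is R1 at response time 15 (to #1); all others are ≤ 15.
With {#1, #3} the worst case is 15.
With {#2, #3} the worst case is 19.
No size-2 selection achieves below 15.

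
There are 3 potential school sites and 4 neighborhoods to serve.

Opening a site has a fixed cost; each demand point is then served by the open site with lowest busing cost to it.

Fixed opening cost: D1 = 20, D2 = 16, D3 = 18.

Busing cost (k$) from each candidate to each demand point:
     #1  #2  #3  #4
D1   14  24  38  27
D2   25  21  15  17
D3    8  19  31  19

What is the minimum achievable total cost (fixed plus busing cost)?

Open {D2, D3}: assign each demand point to its cheapest open site.
  #1→D3 8, #2→D3 19, #3→D2 15, #4→D2 17
  busing cost 59, fixed 34 → total 93.
Compare {D2}: busing cost 78 + fixed 16 = 94.
Compare {D3}: busing cost 77 + fixed 18 = 95.
Compare {D1, D2}: busing cost 67 + fixed 36 = 103.
All other subsets cost ≥ 94. Minimum total cost: 93.

93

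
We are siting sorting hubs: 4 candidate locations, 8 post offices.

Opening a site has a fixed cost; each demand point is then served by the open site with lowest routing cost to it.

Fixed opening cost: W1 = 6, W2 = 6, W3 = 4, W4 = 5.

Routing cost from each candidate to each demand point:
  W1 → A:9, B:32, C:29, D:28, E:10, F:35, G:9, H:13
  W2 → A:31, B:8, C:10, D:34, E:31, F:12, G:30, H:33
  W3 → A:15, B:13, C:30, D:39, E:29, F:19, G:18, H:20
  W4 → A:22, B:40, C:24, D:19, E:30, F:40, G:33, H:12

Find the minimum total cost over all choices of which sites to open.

106

Open {W1, W2, W4}: assign each demand point to its cheapest open site.
  A→W1 9, B→W2 8, C→W2 10, D→W4 19, E→W1 10, F→W2 12, G→W1 9, H→W4 12
  routing cost 89, fixed 17 → total 106.
Compare {W1, W2, W3, W4}: routing cost 89 + fixed 21 = 110.
Compare {W1, W2}: routing cost 99 + fixed 12 = 111.
Compare {W1, W2, W3}: routing cost 99 + fixed 16 = 115.
All other subsets cost ≥ 110. Minimum total cost: 106.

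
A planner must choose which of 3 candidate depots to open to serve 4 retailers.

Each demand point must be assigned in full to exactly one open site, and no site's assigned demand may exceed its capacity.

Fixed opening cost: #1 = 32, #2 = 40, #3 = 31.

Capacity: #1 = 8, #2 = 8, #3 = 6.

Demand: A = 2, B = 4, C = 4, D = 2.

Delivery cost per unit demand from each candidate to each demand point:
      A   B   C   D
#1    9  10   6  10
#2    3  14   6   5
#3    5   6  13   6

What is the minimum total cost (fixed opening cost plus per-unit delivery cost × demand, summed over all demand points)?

135

Open {#2, #3}; cheapest assignment that respects the capacities:
  #2 (cap 8, load 8): A, C, D — cost 2×3 + 4×6 + 2×5 = 40
  #3 (cap 6, load 4): B — cost 4×6 = 24
  Shipping 64, fixed 71 → total 135.
  Any other capacity-feasible assignment to {#2, #3} ships for at least 64.
Compare {#1, #3}: its best feasible assignment gives total 141.
Compare {#1, #2}: its best feasible assignment gives total 152.
Every other set of open sites that can feasibly serve all demand totals ≥ 141 even under its best assignment. Minimum: 135.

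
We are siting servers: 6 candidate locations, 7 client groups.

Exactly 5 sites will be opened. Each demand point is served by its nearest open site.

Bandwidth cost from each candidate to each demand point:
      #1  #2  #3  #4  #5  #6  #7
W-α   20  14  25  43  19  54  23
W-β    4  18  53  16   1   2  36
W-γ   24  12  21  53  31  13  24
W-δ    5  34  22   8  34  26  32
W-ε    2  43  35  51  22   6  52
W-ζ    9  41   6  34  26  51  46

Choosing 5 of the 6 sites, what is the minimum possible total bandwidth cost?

55

Open {W-β, W-γ, W-δ, W-ε, W-ζ}.
  #1→W-ε 2, #2→W-γ 12, #3→W-ζ 6, #4→W-δ 8, #5→W-β 1, #6→W-β 2, #7→W-γ 24  ⇒ total 55.
Compare {W-α, W-β, W-γ, W-δ, W-ζ}: total 56.
Compare {W-α, W-β, W-δ, W-ε, W-ζ}: total 56.
No size-5 selection does better; minimum is 55.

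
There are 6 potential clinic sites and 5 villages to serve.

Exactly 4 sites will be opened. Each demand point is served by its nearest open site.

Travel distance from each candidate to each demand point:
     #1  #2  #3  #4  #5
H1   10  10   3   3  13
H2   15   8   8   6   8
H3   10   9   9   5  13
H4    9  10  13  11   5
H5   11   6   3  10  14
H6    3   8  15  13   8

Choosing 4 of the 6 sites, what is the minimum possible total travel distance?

20

Open {H1, H4, H5, H6}.
  #1→H6 3, #2→H5 6, #3→H1 3, #4→H1 3, #5→H4 5  ⇒ total 20.
Compare {H1, H2, H4, H6}: total 22.
Compare {H1, H3, H4, H6}: total 22.
No size-4 selection does better; minimum is 20.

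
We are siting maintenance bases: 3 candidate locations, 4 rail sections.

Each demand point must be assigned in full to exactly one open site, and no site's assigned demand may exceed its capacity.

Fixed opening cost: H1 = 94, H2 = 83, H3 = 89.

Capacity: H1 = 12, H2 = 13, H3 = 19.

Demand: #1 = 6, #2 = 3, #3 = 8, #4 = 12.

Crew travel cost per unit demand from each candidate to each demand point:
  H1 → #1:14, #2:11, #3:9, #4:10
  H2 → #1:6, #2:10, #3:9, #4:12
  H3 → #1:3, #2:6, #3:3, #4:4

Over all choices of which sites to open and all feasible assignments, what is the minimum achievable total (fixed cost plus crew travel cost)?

Open {H2, H3}; cheapest assignment that respects the capacities:
  H2 (cap 13, load 11): #2, #3 — cost 3×10 + 8×9 = 102
  H3 (cap 19, load 18): #1, #4 — cost 6×3 + 12×4 = 66
  Shipping 168, fixed 172 → total 340.
  Any other capacity-feasible assignment to {H2, H3} ships for at least 168.
Compare {H1, H3}: its best feasible assignment gives total 354.
Compare {H1, H2, H3}: its best feasible assignment gives total 434.
Every other set of open sites that can feasibly serve all demand totals ≥ 354 even under its best assignment. Minimum: 340.

340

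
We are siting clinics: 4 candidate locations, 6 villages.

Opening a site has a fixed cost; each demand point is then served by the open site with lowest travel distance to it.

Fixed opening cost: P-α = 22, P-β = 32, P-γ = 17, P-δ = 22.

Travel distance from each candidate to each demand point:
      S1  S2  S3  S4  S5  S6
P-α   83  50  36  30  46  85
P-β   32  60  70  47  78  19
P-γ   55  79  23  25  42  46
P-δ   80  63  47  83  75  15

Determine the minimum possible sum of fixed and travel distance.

250

Open {P-β, P-γ}: assign each demand point to its cheapest open site.
  S1→P-β 32, S2→P-β 60, S3→P-γ 23, S4→P-γ 25, S5→P-γ 42, S6→P-β 19
  travel distance 201, fixed 49 → total 250.
Compare {P-γ, P-δ}: travel distance 223 + fixed 39 = 262.
Compare {P-α, P-β, P-γ}: travel distance 191 + fixed 71 = 262.
Compare {P-α, P-β}: travel distance 213 + fixed 54 = 267.
All other subsets cost ≥ 262. Minimum total cost: 250.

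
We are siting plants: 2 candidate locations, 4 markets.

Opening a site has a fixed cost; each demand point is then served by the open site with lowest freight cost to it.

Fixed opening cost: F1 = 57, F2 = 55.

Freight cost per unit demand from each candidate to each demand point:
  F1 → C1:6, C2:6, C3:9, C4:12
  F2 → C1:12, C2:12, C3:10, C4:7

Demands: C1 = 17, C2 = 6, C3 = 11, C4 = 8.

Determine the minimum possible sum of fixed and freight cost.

Open {F1}: assign each demand point to its cheapest open site.
  C1→F1 17×6=102, C2→F1 6×6=36, C3→F1 11×9=99, C4→F1 8×12=96
  freight cost 333, fixed 57 → total 390.
Compare {F1, F2}: freight cost 293 + fixed 112 = 405.
Compare {F2}: freight cost 442 + fixed 55 = 497.

390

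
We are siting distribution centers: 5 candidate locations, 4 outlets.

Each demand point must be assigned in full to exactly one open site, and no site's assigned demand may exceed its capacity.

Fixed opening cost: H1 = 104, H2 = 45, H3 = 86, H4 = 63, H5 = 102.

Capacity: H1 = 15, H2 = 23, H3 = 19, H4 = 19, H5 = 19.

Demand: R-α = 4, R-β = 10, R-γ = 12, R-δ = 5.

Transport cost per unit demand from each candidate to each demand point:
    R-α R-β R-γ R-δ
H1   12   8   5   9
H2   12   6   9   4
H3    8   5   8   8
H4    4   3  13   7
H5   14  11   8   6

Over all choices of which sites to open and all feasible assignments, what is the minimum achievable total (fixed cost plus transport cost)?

Open {H2, H4}; cheapest assignment that respects the capacities:
  H2 (cap 23, load 17): R-γ, R-δ — cost 12×9 + 5×4 = 128
  H4 (cap 19, load 14): R-α, R-β — cost 4×4 + 10×3 = 46
  Shipping 174, fixed 108 → total 282.
  Any other capacity-feasible assignment to {H2, H4} ships for at least 174.
Compare {H1, H4}: its best feasible assignment gives total 308.
Compare {H3, H4}: its best feasible assignment gives total 326.
Every other set of open sites that can feasibly serve all demand totals ≥ 308 even under its best assignment. Minimum: 282.

282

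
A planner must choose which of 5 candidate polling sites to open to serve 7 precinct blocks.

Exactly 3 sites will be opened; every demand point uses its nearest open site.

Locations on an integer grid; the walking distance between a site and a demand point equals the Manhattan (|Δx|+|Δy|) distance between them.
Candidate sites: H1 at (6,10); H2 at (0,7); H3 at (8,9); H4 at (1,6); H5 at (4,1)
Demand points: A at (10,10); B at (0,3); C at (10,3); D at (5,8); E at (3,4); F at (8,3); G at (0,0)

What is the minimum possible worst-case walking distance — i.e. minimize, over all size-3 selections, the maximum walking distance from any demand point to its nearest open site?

8

Open {H1, H2, H3}.
  Farthest demand point is C at walking distance 8 (to H3); all others are ≤ 8.
With {H1, H2, H5} the worst case is 8.
With {H1, H3, H4} the worst case is 8.
No size-3 selection achieves below 8.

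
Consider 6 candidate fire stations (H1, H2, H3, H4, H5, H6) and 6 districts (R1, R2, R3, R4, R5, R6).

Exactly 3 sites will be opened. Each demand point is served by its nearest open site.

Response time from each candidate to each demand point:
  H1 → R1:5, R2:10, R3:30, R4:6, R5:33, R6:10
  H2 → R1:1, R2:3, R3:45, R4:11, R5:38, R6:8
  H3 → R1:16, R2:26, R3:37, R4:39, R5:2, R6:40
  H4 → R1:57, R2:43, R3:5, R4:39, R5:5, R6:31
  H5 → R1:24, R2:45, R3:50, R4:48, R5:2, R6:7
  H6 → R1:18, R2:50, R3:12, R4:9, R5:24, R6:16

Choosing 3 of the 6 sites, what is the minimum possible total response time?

28

Open {H1, H2, H4}.
  R1→H2 1, R2→H2 3, R3→H4 5, R4→H1 6, R5→H4 5, R6→H2 8  ⇒ total 28.
Compare {H2, H4, H5}: total 29.
Compare {H2, H3, H4}: total 30.
No size-3 selection does better; minimum is 28.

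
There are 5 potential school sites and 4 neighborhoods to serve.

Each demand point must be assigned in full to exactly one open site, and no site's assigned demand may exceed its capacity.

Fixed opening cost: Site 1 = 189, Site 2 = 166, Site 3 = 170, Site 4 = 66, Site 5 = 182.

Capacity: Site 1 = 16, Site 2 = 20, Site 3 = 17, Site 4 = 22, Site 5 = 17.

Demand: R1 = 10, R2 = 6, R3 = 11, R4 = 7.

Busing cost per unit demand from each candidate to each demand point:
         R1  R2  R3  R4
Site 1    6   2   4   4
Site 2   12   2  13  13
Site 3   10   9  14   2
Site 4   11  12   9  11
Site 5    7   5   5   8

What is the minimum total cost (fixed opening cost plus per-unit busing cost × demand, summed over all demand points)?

Open {Site 1, Site 4}; cheapest assignment that respects the capacities:
  Site 1 (cap 16, load 16): R1, R2 — cost 10×6 + 6×2 = 72
  Site 4 (cap 22, load 18): R3, R4 — cost 11×9 + 7×11 = 176
  Shipping 248, fixed 255 → total 503.
  Any other capacity-feasible assignment to {Site 1, Site 4} ships for at least 248.
Compare {Site 3, Site 4}: its best feasible assignment gives total 513.
Compare {Site 4, Site 5}: its best feasible assignment gives total 520.
Every other set of open sites that can feasibly serve all demand totals ≥ 513 even under its best assignment. Minimum: 503.

503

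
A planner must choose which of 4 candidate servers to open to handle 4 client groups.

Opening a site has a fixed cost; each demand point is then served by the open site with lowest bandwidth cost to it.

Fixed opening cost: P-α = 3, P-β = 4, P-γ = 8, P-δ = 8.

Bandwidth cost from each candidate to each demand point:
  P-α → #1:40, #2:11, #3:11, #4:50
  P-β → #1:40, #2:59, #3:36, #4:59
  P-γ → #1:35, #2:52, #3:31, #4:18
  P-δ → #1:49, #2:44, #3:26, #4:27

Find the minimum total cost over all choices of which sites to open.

86

Open {P-α, P-γ}: assign each demand point to its cheapest open site.
  #1→P-γ 35, #2→P-α 11, #3→P-α 11, #4→P-γ 18
  bandwidth cost 75, fixed 11 → total 86.
Compare {P-α, P-β, P-γ}: bandwidth cost 75 + fixed 15 = 90.
Compare {P-α, P-γ, P-δ}: bandwidth cost 75 + fixed 19 = 94.
Compare {P-α, P-β, P-γ, P-δ}: bandwidth cost 75 + fixed 23 = 98.
All other subsets cost ≥ 90. Minimum total cost: 86.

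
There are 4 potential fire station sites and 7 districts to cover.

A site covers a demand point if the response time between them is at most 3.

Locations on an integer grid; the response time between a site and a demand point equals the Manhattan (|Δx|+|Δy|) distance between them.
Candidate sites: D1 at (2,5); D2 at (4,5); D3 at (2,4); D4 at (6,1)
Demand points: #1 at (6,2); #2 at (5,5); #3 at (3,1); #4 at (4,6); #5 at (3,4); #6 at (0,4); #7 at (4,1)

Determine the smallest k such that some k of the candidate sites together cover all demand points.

Coverage sets (demand points within 3 of each site):
  D1: {#2, #4, #5, #6}
  D2: {#2, #4, #5}
  D3: {#5, #6}
  D4: {#1, #3, #7}
No single site covers all 7 demand points.
But {D1, D4} covers everything, so the minimum is 2.

2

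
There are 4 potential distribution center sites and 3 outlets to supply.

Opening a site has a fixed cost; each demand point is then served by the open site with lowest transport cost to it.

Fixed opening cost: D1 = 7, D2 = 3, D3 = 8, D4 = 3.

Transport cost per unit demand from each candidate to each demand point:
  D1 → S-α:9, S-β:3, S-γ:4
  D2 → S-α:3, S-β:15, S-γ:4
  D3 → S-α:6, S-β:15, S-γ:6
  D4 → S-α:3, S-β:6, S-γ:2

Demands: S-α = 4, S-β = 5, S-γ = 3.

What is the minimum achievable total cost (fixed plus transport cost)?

Open {D1, D4}: assign each demand point to its cheapest open site.
  S-α→D4 4×3=12, S-β→D1 5×3=15, S-γ→D4 3×2=6
  transport cost 33, fixed 10 → total 43.
Compare {D1, D2, D4}: transport cost 33 + fixed 13 = 46.
Compare {D1, D2}: transport cost 39 + fixed 10 = 49.
Compare {D4}: transport cost 48 + fixed 3 = 51.
All other subsets cost ≥ 46. Minimum total cost: 43.

43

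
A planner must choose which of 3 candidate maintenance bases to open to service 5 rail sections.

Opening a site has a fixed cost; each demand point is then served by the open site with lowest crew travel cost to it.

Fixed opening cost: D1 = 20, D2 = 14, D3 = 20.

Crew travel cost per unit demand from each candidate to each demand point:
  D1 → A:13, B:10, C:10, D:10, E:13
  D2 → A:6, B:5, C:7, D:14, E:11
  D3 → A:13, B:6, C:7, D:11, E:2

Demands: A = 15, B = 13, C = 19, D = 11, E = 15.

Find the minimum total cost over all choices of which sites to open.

Open {D2, D3}: assign each demand point to its cheapest open site.
  A→D2 15×6=90, B→D2 13×5=65, C→D2 19×7=133, D→D3 11×11=121, E→D3 15×2=30
  crew travel cost 439, fixed 34 → total 473.
Compare {D1, D2, D3}: crew travel cost 428 + fixed 54 = 482.
Compare {D3}: crew travel cost 557 + fixed 20 = 577.
Compare {D1, D3}: crew travel cost 546 + fixed 40 = 586.
All other subsets cost ≥ 482. Minimum total cost: 473.

473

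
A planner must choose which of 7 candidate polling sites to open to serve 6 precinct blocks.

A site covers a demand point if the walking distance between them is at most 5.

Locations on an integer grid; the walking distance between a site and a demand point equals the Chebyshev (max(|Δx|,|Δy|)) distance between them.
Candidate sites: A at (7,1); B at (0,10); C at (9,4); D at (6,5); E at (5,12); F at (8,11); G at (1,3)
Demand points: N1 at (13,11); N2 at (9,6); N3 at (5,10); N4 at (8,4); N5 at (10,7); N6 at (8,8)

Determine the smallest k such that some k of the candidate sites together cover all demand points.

Coverage sets (demand points within 5 of each site):
  A: {N2, N4}
  B: {N3}
  C: {N2, N4, N5, N6}
  D: {N2, N3, N4, N5, N6}
  E: {N3, N5, N6}
  F: {N1, N2, N3, N5, N6}
  G: {}
No single site covers all 6 demand points.
But {A, F} covers everything, so the minimum is 2.

2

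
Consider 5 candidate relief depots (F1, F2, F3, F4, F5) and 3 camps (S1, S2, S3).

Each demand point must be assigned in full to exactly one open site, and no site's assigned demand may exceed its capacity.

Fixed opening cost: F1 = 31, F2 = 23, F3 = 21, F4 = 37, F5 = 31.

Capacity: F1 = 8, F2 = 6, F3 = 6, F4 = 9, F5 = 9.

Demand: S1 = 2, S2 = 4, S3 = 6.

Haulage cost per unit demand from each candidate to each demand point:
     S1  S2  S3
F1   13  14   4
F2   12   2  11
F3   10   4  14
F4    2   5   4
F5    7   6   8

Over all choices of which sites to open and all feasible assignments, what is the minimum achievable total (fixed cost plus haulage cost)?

Open {F2, F4}; cheapest assignment that respects the capacities:
  F2 (cap 6, load 4): S2 — cost 4×2 = 8
  F4 (cap 9, load 8): S1, S3 — cost 2×2 + 6×4 = 28
  Shipping 36, fixed 60 → total 96.
  Any other capacity-feasible assignment to {F2, F4} ships for at least 36.
Compare {F3, F4}: its best feasible assignment gives total 102.
Compare {F1, F2}: its best feasible assignment gives total 110.
Every other set of open sites that can feasibly serve all demand totals ≥ 102 even under its best assignment. Minimum: 96.

96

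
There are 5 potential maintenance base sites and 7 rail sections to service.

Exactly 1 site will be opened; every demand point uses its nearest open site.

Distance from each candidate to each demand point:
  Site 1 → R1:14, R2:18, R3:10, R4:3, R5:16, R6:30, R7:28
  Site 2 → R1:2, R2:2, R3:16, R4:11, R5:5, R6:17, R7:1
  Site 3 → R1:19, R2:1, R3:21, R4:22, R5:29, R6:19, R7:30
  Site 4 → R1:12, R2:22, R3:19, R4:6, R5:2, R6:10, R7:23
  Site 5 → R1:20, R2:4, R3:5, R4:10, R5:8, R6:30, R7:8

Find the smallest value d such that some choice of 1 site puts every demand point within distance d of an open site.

Open {Site 2}.
  Farthest demand point is R6 at distance 17 (to Site 2); all others are ≤ 17.
With {Site 4} the worst case is 23.
With {Site 1} the worst case is 30.
No size-1 selection achieves below 17.

17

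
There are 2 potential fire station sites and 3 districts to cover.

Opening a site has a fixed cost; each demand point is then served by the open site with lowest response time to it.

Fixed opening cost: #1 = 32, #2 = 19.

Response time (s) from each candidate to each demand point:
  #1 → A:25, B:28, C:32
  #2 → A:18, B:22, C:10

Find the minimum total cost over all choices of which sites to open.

69

Open {#2}: assign each demand point to its cheapest open site.
  A→#2 18, B→#2 22, C→#2 10
  response time 50, fixed 19 → total 69.
Compare {#1, #2}: response time 50 + fixed 51 = 101.
Compare {#1}: response time 85 + fixed 32 = 117.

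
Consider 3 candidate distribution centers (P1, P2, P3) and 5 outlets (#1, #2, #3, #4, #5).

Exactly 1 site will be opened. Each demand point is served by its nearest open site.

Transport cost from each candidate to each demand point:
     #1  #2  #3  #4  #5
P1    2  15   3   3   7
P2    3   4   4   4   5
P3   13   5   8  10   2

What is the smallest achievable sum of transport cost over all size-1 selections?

20

Open {P2}.
  #1→P2 3, #2→P2 4, #3→P2 4, #4→P2 4, #5→P2 5  ⇒ total 20.
Compare {P1}: total 30.
Compare {P3}: total 38.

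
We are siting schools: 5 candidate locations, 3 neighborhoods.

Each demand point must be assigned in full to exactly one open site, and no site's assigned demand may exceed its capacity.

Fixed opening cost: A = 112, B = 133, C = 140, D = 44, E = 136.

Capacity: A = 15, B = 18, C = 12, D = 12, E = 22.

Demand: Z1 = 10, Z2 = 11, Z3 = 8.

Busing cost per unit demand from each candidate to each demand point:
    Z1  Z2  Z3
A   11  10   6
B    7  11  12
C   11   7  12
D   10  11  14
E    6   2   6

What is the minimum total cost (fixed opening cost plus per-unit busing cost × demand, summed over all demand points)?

350

Open {D, E}; cheapest assignment that respects the capacities:
  D (cap 12, load 10): Z1 — cost 10×10 = 100
  E (cap 22, load 19): Z2, Z3 — cost 11×2 + 8×6 = 70
  Shipping 170, fixed 180 → total 350.
  Any other capacity-feasible assignment to {D, E} ships for at least 170.
Compare {A, E}: its best feasible assignment gives total 378.
Compare {B, E}: its best feasible assignment gives total 409.
Every other set of open sites that can feasibly serve all demand totals ≥ 378 even under its best assignment. Minimum: 350.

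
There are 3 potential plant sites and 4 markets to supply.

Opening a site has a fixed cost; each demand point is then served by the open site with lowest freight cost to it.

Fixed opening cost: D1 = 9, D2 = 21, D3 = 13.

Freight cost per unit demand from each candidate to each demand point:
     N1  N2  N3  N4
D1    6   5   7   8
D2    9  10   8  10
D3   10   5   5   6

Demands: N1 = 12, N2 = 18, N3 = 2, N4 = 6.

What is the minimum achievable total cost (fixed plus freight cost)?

Open {D1, D3}: assign each demand point to its cheapest open site.
  N1→D1 12×6=72, N2→D1 18×5=90, N3→D3 2×5=10, N4→D3 6×6=36
  freight cost 208, fixed 22 → total 230.
Compare {D1}: freight cost 224 + fixed 9 = 233.
Compare {D1, D2, D3}: freight cost 208 + fixed 43 = 251.
Compare {D1, D2}: freight cost 224 + fixed 30 = 254.
All other subsets cost ≥ 233. Minimum total cost: 230.

230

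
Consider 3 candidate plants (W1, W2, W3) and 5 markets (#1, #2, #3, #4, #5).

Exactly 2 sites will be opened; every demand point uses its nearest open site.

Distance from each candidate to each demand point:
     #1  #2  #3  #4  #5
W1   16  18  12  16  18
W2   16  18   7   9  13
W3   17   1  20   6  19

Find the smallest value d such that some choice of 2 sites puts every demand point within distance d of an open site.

Open {W2, W3}.
  Farthest demand point is #1 at distance 16 (to W2); all others are ≤ 16.
With {W1, W2} the worst case is 18.
With {W1, W3} the worst case is 18.
No size-2 selection achieves below 16.

16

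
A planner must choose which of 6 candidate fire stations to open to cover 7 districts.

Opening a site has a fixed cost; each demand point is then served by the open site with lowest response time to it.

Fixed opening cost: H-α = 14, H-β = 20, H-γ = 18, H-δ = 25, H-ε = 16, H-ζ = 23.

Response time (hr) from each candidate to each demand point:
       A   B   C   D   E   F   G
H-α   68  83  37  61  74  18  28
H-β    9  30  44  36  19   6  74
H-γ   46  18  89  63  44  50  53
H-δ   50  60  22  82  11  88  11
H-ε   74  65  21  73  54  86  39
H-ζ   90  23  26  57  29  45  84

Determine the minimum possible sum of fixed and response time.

Open {H-β, H-δ}: assign each demand point to its cheapest open site.
  A→H-β 9, B→H-β 30, C→H-δ 22, D→H-β 36, E→H-δ 11, F→H-β 6, G→H-δ 11
  response time 125, fixed 45 → total 170.
Compare {H-β, H-γ, H-δ}: response time 113 + fixed 63 = 176.
Compare {H-α, H-β, H-δ}: response time 125 + fixed 59 = 184.
Compare {H-β, H-δ, H-ε}: response time 124 + fixed 61 = 185.
All other subsets cost ≥ 176. Minimum total cost: 170.

170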